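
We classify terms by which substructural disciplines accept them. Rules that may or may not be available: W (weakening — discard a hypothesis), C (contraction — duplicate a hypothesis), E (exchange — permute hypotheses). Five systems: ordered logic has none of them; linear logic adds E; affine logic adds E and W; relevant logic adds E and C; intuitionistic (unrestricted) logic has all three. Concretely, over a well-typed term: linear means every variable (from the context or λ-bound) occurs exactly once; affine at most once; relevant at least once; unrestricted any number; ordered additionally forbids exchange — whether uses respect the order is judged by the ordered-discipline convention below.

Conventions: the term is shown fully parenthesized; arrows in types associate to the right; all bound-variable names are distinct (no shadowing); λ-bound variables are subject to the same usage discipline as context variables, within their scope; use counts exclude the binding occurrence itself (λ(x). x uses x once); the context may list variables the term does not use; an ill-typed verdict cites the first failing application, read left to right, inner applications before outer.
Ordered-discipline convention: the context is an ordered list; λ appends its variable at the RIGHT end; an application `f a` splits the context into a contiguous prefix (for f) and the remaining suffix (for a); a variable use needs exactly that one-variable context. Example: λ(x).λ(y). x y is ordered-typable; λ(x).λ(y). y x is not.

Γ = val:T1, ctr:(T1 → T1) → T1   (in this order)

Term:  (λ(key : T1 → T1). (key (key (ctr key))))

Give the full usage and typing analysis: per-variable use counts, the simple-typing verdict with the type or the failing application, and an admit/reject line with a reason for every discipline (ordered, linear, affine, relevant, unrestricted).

use counts: val ×0; ctr ×1; key (λ-bound) ×3
order of uses: key, key, ctr, key
typing: well-typed — term : (T1 → T1) → T1
ordered: ✗ — repeated use of key ×3; unused: val — weakening required
linear: ✗ — repeated use of key ×3; unused: val — weakening required
affine: ✗ — repeated use of key ×3
relevant: ✗ — unused: val — weakening required
unrestricted: ✓ — typability at (T1 → T1) → T1 is all that's needed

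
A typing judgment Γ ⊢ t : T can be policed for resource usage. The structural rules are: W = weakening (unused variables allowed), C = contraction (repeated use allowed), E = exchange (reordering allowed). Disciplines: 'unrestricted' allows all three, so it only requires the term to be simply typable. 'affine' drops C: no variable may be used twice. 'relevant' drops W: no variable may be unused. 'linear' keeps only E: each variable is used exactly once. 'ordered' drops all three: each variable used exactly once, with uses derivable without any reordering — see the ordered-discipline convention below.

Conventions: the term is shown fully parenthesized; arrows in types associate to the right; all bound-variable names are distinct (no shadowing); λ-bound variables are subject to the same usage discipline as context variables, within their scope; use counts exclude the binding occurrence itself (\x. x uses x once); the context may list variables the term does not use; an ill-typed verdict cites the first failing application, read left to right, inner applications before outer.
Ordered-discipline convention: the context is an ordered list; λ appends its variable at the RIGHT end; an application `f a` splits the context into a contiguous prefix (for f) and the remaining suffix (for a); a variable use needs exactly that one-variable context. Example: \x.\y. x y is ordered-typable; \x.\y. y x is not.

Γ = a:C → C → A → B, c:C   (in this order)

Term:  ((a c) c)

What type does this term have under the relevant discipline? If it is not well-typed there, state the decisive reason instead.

term : A → B
use counts: a: 1×, c: 2×
use order (left to right): a, c, c
typing: the term checks, with type A → B
all disciplines: ordered ✗, linear ✗, affine ✗, relevant ✓, unrestricted ✓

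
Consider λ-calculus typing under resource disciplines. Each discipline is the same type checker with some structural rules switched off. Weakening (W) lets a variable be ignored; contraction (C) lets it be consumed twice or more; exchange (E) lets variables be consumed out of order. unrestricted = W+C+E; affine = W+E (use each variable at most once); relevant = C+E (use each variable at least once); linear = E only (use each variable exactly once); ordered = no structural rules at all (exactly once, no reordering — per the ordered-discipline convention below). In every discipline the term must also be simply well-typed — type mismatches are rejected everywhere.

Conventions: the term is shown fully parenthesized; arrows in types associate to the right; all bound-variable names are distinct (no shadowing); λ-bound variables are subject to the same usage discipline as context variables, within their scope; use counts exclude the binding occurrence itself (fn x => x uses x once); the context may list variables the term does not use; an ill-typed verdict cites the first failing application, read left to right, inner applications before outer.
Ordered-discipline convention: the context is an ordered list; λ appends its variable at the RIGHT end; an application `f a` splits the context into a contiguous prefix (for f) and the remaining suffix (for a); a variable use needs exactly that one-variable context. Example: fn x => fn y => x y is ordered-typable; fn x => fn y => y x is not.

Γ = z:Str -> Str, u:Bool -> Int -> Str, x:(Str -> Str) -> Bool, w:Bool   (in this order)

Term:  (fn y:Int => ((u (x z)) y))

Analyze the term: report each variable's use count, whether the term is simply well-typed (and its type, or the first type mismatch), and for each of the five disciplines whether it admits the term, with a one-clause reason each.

use counts: z: 1, u: 1, x: 1, w: 0, y (λ-bound): 1
order of uses: u, x, z, y
typing: ✓ — Int -> Str
ordered: ✗ — unused: w — weakening required
linear: ✗ — unused: w — weakening required
affine: ✓ — no duplicate uses among z, u, x, w, y
relevant: ✗ — unused: w — weakening required
unrestricted: ✓ — typability at Int -> Str is all that's needed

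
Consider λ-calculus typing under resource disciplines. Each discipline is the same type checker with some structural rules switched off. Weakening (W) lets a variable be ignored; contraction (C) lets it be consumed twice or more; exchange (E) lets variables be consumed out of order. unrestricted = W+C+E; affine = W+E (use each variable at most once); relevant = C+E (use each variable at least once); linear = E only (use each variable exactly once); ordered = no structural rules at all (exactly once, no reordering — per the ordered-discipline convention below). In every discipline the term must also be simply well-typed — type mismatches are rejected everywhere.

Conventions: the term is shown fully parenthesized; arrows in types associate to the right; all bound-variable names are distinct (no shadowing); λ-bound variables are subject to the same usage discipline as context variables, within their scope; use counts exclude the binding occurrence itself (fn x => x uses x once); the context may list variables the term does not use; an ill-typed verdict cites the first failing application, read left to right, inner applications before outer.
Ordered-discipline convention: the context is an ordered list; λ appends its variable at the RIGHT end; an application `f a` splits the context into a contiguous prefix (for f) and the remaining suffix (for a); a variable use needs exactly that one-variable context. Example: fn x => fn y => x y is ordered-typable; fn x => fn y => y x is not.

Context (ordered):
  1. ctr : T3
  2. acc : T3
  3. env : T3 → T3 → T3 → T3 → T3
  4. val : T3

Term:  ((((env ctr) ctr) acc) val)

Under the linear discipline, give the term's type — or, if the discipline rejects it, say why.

not well-typed under linear — ctr ×2 used more than once (contraction)
use counts: ctr ×2; acc ×1; env ×1; val ×1
use order (left to right): env, ctr, ctr, acc, val
typing: well-typed — term : T3
per-discipline verdicts: ordered ✗ | linear ✗ | affine ✗ | relevant ✓ | unrestricted ✓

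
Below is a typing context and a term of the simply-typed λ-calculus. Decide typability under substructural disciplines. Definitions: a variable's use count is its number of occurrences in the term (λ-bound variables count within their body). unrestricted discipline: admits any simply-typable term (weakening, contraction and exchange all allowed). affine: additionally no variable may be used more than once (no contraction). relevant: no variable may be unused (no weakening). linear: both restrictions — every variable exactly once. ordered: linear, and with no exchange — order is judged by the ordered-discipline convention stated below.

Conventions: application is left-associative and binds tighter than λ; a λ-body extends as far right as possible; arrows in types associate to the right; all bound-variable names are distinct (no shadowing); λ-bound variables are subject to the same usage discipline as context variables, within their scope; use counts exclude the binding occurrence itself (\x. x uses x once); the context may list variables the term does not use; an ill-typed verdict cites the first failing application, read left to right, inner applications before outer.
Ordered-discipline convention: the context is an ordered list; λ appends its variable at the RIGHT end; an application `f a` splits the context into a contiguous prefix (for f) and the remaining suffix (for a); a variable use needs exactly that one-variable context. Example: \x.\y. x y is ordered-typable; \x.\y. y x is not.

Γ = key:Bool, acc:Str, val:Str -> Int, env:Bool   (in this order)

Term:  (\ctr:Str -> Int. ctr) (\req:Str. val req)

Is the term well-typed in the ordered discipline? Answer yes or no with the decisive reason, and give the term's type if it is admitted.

no — unused: key, acc, env — weakening required
counts: key ×0; acc ×0; val ×1; env ×0; ctr [bound] ×1; req [bound] ×1
uses in reading order: ctr, val, req
typing: well-typed — term : Str -> Int
per-discipline verdicts: ordered ✗ · linear ✗ · affine ✓ · relevant ✗ · unrestricted ✓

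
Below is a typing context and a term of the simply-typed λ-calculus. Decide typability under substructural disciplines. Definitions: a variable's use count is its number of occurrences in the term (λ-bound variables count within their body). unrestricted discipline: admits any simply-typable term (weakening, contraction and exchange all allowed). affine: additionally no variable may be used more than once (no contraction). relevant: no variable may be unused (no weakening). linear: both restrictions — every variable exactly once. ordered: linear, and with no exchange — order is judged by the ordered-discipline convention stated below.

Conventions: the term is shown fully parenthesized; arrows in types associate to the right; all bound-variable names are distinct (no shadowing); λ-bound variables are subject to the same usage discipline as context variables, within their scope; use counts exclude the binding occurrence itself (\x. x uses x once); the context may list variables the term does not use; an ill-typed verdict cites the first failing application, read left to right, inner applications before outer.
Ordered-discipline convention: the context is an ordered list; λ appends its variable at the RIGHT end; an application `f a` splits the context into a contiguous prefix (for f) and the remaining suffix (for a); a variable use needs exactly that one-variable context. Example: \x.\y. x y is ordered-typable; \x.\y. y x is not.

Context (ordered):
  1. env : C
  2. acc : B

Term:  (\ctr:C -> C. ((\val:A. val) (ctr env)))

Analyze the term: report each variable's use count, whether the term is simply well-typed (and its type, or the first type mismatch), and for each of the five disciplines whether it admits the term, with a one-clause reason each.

variable uses: env ×1, acc ×0, ctr (λ-bound) ×1, val (λ-bound) ×1
uses in reading order: val, ctr, env
typing: ill-typed: an argument C mismatches the expected A
ordered: ✗ — not simply typable
linear: ✗ — fails simple typing
affine: ✗ — a type mismatch blocks all five
relevant: ✗ — the type mismatch rejects it
unrestricted: ✗ — not simply typable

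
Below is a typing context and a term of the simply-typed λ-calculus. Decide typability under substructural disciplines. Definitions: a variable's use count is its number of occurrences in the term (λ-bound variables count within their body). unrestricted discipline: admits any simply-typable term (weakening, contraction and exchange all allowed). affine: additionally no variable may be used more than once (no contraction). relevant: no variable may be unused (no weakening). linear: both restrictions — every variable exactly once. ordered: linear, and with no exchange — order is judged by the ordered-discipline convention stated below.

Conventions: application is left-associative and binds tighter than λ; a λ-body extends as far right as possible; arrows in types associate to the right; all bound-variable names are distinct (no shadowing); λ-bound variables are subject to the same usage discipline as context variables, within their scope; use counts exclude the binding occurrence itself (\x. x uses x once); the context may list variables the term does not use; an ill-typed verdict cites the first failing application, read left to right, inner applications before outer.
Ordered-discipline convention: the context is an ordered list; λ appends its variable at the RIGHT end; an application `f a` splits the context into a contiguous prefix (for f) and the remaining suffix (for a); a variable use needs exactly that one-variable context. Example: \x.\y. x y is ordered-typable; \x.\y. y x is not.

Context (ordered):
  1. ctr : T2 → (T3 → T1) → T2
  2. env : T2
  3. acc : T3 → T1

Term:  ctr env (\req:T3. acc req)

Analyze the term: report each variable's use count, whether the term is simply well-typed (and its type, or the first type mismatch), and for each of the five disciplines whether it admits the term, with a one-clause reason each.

variable uses: ctr=1, env=1, acc=1, req [bound]=1
uses in reading order: ctr, env, acc, req
typing: ✓ — T2
ordered: ✓, single-use (ctr, env, acc, req), ordered derivation ok
linear: ✓, single use per variable (ctr, env, acc, req)
affine: ✓, none of ctr, env, acc, req used more than once
relevant: ✓, at least one use each (ctr, env, acc, req)
unrestricted: ✓, typability at T2 is all that's needed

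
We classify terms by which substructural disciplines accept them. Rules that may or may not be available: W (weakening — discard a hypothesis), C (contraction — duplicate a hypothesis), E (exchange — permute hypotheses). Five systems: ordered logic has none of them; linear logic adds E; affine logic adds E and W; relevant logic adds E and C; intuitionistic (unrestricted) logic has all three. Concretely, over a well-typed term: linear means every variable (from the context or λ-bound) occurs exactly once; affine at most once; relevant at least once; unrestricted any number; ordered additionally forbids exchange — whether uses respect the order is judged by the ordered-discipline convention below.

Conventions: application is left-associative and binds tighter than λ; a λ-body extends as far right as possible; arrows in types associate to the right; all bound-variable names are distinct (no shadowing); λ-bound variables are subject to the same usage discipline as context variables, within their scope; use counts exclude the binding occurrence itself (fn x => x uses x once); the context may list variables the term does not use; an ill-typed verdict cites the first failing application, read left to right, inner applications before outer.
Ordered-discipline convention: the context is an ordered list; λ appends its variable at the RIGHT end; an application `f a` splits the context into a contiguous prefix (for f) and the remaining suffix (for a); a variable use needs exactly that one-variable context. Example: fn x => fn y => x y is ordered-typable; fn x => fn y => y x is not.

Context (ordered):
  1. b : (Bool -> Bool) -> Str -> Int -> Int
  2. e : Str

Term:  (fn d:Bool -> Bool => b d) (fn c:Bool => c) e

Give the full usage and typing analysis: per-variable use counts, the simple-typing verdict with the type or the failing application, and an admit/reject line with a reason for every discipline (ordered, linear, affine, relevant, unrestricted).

counts: b: 1; e: 1; d [bound]: 1; c [bound]: 1
left-to-right use order: b, d, c, e
typing: the term checks, with type Int -> Int
ordered: ✓, b, e, d, c: once each, no exchange needed
linear: ✓, exactly-once usage across b, e, d, c
affine: ✓, no duplicate uses among b, e, d, c
relevant: ✓, every one of b, e, d, c appears
unrestricted: ✓, typability at Int -> Int is all that's needed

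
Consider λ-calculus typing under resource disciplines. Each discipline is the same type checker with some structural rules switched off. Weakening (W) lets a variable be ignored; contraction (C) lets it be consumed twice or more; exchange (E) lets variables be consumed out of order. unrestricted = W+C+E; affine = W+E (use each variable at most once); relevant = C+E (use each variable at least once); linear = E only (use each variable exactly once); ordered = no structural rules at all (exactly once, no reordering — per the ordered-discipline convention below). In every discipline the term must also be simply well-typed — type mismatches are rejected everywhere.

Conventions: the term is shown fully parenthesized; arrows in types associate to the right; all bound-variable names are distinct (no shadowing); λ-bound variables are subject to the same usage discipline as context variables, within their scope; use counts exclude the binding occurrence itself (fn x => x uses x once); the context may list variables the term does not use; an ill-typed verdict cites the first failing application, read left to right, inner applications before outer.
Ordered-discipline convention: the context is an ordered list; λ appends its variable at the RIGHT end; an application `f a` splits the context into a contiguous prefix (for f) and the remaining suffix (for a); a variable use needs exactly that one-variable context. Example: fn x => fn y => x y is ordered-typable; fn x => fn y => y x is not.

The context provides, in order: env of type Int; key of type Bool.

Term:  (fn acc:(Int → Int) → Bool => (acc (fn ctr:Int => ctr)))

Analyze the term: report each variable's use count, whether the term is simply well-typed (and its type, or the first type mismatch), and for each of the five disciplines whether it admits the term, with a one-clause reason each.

variable uses: env: 0; key: 0; acc [bound]: 1; ctr [bound]: 1
use order (left to right): acc, ctr
typing: well-typed at ((Int → Int) → Bool) → Bool
ordered ✗ (needs weakening: env, key unused)
linear ✗ (needs weakening: env, key unused)
affine ✓ (env, key, acc, ctr: no repeats, contraction unneeded)
relevant ✗ (needs weakening: env, key unused)
unrestricted ✓ (typability at ((Int → Int) → Bool) → Bool is all that's needed)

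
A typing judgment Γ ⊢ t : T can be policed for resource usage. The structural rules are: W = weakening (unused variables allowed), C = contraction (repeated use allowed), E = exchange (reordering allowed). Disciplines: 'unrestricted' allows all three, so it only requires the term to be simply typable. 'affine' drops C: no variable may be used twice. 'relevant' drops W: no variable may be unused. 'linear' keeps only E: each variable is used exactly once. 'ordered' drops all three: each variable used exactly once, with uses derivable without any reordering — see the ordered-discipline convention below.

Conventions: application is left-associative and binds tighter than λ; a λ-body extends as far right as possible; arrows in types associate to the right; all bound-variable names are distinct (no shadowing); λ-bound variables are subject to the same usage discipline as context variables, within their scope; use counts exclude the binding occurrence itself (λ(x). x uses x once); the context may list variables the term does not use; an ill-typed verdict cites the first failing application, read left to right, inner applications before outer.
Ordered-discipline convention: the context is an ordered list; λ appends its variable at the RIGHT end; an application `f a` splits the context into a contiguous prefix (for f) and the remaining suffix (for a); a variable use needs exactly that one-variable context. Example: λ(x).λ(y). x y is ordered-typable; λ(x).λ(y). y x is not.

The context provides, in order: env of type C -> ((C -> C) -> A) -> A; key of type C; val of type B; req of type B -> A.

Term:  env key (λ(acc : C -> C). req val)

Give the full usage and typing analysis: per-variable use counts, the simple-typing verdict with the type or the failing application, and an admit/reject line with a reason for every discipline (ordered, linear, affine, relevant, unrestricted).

counts: env=1, key=1, val=1, req=1, acc (λ-bound)=0
uses in reading order: env, key, req, val
typing: ✓ — A
ordered ✗ (acc left unused)
linear ✗ (acc left unused)
affine ✓ (no duplicate uses among env, key, val, req, acc)
relevant ✗ (acc left unused)
unrestricted ✓ (well-typed at A; no restrictions here)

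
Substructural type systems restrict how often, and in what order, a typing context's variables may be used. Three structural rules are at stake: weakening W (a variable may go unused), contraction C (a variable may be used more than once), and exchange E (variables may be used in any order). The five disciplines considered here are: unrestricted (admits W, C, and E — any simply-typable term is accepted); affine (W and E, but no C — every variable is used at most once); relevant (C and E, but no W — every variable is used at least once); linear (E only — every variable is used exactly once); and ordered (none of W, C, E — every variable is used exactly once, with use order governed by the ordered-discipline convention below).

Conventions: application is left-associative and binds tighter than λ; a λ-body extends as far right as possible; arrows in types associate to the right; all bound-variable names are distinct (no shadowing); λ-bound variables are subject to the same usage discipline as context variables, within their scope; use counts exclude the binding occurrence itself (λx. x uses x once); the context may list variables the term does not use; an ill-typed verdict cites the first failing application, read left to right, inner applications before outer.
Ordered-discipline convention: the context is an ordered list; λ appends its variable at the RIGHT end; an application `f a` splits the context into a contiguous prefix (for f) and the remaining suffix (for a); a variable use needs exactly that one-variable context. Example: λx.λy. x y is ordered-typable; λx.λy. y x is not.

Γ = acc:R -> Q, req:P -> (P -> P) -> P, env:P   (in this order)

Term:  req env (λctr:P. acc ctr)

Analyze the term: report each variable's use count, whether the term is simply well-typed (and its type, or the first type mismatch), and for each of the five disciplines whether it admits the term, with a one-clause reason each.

variable uses: acc=1; req=1; env=1; ctr [bound]=1
left-to-right use order: req, env, acc, ctr
typing: ill-typed: an argument P mismatches the expected R
ordered ✗ (a type mismatch blocks all five)
linear ✗ (the type mismatch rejects it)
affine ✗ (not simply typable)
relevant ✗ (fails simple typing)
unrestricted ✗ (a type mismatch blocks all five)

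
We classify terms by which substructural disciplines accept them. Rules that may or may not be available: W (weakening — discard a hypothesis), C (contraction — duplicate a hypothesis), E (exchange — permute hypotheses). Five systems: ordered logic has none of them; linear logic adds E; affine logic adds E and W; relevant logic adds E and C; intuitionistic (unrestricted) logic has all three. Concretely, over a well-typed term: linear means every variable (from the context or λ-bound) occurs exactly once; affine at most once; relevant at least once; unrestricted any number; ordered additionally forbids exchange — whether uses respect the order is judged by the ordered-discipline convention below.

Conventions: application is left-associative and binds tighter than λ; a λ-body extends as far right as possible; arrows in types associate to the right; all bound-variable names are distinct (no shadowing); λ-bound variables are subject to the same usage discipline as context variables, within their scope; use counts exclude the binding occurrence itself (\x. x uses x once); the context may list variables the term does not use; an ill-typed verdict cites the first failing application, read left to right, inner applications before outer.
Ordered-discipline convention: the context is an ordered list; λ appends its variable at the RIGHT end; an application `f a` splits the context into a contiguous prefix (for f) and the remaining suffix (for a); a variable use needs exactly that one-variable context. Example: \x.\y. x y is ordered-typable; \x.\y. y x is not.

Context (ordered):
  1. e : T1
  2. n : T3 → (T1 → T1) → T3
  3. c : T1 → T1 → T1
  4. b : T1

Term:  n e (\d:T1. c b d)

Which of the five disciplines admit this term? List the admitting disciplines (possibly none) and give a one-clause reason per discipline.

admitting disciplines: none
variable uses: e ×1, n ×1, c ×1, b ×1, d (λ-bound) ×1
order of uses: n, e, c, b, d
typing: ill-typed: an application expects T3 but receives T1
ordered ✗ (a type mismatch blocks all five)
linear ✗ (the type mismatch rejects it)
affine ✗ (not simply typable)
relevant ✗ (fails simple typing)
unrestricted ✗ (a type mismatch blocks all five)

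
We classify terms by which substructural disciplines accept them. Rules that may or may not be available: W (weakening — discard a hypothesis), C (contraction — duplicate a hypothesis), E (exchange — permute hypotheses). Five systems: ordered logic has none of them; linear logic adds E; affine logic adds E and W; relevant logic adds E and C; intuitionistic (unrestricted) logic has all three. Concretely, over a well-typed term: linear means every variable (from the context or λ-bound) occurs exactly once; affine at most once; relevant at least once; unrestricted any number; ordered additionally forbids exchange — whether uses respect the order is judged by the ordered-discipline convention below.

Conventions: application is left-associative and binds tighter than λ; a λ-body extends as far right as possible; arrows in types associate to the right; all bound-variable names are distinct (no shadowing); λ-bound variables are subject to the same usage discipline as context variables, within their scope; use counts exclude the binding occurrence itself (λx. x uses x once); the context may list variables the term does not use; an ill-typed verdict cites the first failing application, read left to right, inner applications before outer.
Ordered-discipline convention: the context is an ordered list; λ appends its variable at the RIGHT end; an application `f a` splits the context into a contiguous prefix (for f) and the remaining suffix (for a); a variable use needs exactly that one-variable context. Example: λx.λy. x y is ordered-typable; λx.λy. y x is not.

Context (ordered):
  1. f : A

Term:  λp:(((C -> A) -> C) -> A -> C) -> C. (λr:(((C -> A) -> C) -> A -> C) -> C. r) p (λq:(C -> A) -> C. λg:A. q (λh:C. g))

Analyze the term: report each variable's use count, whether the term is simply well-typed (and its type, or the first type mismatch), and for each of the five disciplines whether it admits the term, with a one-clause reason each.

usage: f ×0; p [bound] ×1; r [bound] ×1; q [bound] ×1; g [bound] ×1; h [bound] ×0
left-to-right use order: r, p, q, g
typing: well-typed at ((((C -> A) -> C) -> A -> C) -> C) -> C
ordered: ✗ — f, h never used (weakening)
linear: ✗ — f, h never used (weakening)
affine: ✓ — no duplicate uses among f, p, r, q, g, h
relevant: ✗ — f, h never used (weakening)
unrestricted: ✓ — well-typed at ((((C -> A) -> C) -> A -> C) -> C) -> C; no restrictions here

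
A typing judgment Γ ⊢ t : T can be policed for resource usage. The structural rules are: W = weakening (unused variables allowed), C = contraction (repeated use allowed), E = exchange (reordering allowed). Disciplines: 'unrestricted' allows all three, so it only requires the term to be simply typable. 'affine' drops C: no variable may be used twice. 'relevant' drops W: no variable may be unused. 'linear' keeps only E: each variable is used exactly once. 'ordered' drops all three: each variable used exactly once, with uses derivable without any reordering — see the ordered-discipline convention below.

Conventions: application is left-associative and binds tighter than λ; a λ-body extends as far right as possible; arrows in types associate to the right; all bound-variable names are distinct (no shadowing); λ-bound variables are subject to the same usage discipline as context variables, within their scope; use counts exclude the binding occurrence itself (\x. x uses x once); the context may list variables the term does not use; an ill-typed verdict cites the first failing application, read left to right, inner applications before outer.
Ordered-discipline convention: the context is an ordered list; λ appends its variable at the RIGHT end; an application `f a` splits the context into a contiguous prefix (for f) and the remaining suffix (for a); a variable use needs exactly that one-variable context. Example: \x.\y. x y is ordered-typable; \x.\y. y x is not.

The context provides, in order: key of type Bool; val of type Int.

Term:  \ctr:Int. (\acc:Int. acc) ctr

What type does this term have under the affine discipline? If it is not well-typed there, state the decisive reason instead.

term : Int -> Int
variable uses: key ×0; val ×0; ctr (bound) ×1; acc (bound) ×1
use order (left to right): acc, ctr
typing: the term checks, with type Int -> Int
per-discipline verdicts: ordered ✗; linear ✗; affine ✓; relevant ✗; unrestricted ✓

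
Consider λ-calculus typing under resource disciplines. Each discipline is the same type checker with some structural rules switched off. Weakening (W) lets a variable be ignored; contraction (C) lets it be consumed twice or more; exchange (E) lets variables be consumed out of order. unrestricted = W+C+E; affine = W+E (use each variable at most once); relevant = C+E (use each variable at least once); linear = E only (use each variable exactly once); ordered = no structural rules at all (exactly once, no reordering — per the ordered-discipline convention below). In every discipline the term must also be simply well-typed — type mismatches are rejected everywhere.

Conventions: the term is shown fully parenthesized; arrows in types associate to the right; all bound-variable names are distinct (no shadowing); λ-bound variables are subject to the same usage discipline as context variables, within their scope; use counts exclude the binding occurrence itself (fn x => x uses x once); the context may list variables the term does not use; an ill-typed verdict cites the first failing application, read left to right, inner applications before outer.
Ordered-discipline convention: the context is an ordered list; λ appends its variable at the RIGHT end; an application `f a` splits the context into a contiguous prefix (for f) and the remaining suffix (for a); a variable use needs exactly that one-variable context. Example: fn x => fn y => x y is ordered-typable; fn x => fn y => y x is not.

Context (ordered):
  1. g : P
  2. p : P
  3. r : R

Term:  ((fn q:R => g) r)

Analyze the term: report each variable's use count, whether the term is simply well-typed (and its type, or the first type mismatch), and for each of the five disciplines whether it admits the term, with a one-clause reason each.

usage: g=1; p=0; r=1; q [bound]=0
use order (left to right): g, r
typing: ✓ — P
ordered: ✗ — needs weakening: p, q unused
linear: ✗ — needs weakening: p, q unused
affine: ✓ — none of g, p, r, q used more than once
relevant: ✗ — needs weakening: p, q unused
unrestricted: ✓ — typability at P is all that's needed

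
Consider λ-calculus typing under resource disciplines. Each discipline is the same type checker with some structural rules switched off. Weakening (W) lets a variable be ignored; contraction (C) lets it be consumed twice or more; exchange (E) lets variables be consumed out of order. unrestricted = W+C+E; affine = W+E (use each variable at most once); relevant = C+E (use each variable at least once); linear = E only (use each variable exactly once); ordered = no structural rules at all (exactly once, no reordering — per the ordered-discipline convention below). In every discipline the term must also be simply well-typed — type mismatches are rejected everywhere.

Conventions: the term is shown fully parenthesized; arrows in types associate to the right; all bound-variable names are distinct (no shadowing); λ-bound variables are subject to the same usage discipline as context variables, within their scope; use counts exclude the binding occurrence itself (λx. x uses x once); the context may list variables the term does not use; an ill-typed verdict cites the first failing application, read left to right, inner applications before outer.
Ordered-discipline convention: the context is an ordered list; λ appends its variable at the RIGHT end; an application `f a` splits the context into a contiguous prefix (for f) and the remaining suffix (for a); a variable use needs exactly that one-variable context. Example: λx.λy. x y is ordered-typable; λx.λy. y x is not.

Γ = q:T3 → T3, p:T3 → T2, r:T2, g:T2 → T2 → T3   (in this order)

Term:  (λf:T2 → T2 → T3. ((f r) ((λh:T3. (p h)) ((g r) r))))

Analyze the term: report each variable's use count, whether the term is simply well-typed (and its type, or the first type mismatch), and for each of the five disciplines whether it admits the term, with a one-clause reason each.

variable uses: q: 0, p: 1, r: 3, g: 1, f (λ-bound): 1, h (λ-bound): 1
use order (left to right): f, r, p, h, g, r, r
typing: ✓ — (T2 → T2 → T3) → T3
ordered: ✗, r ×3 used more than once (contraction); q left unused
linear: ✗, r ×3 used more than once (contraction); q left unused
affine: ✗, r ×3 used more than once (contraction)
relevant: ✗, q left unused
unrestricted: ✓, simply typable at (T2 → T2 → T3) → T3; W, C, E all held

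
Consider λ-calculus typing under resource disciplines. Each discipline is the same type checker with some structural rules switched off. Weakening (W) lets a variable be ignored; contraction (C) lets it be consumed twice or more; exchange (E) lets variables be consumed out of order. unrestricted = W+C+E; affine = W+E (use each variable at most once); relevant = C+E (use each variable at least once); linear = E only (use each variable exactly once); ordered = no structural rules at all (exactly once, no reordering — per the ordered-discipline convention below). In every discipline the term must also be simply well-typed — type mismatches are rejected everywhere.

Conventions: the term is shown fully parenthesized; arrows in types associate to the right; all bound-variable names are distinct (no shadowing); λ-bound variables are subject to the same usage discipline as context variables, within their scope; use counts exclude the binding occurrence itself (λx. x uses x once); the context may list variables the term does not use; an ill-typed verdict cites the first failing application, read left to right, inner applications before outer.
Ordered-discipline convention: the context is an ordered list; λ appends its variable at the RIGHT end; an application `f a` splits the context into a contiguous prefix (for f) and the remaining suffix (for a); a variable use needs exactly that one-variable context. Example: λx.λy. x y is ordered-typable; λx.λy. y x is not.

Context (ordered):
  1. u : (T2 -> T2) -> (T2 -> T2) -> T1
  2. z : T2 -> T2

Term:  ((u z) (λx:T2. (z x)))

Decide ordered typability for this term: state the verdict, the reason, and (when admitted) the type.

no — z ×2 used more than once (contraction)
variable uses: u=1, z=2, x (λ-bound)=1
uses in reading order: u, z, z, x
typing: well-typed — term : T1
per-discipline verdicts: ordered ✗; linear ✗; affine ✗; relevant ✓; unrestricted ✓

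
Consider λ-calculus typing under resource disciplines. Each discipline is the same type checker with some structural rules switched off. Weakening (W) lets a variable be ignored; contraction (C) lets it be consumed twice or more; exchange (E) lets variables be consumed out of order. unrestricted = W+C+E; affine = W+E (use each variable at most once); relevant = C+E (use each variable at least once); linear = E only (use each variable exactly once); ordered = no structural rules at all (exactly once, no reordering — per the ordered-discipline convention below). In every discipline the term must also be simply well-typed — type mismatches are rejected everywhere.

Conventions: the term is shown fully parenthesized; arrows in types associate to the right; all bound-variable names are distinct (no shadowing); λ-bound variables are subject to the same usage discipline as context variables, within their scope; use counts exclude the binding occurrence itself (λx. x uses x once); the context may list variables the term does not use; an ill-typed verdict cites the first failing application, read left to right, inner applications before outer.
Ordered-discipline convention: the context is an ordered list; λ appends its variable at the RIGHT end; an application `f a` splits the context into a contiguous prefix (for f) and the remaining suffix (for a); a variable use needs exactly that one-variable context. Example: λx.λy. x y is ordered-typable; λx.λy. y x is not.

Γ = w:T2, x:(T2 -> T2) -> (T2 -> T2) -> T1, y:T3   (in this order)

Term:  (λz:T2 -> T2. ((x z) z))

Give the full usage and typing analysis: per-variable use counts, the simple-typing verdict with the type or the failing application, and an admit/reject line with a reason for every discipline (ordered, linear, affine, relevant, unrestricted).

counts: w: 0×, x: 1×, y: 0×, z (bound): 2×
left-to-right use order: x, z, z
typing: ✓ — (T2 -> T2) -> T1
ordered: ✗, repeated use of z ×2; w, y left unused
linear: ✗, repeated use of z ×2; w, y left unused
affine: ✗, repeated use of z ×2
relevant: ✗, w, y left unused
unrestricted: ✓, typability at (T2 -> T2) -> T1 is all that's needed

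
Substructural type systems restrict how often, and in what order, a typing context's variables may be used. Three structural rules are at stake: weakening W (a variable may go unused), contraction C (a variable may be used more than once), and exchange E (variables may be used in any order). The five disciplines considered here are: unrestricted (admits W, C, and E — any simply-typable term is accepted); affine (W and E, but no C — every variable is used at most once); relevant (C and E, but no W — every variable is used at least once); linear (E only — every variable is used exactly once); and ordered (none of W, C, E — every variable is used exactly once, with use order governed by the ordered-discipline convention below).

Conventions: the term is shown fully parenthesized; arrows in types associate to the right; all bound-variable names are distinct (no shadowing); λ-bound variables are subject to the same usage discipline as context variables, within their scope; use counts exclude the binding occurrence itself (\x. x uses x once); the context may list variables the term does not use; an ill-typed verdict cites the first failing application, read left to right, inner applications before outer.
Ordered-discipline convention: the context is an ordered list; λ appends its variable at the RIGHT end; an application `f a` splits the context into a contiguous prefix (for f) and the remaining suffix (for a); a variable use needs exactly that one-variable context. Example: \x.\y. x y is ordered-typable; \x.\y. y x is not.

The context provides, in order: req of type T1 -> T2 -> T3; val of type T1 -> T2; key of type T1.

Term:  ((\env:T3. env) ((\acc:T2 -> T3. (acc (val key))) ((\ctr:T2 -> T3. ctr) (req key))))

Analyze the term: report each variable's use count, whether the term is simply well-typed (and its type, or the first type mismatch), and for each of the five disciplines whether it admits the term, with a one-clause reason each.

variable uses: req: 1×; val: 1×; key: 2×; env (λ-bound): 1×; acc (λ-bound): 1×; ctr (λ-bound): 1×
uses in reading order: env, acc, val, key, ctr, req, key
typing: well-typed — term : T3
ordered ✗ (needs contraction — key ×2)
linear ✗ (needs contraction — key ×2)
affine ✗ (needs contraction — key ×2)
relevant ✓ (req, val, key, env, acc, ctr: all used, weakening unneeded)
unrestricted ✓ (typability at T3 is all that's needed)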